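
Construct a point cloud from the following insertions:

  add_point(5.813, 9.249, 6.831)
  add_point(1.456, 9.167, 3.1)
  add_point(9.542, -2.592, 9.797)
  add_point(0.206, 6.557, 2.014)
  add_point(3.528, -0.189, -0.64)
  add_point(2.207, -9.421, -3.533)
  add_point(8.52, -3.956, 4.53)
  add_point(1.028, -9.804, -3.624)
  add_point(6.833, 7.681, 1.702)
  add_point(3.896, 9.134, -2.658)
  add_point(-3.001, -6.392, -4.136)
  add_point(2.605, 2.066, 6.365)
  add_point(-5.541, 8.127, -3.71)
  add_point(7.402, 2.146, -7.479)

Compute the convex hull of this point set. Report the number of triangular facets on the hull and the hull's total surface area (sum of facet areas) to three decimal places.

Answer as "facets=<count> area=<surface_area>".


facets=20 area=777.192

Hull vertices (12/14): indices [0, 1, 2, 5, 6, 7, 8, 9, 10, 11, 12, 13].

Per-facet area ½‖(b−a)×(c−a)‖:
  f1: (p11, p0, p2) → 35.2678
  f2: (p6, p13, p2) → 24.7747
  f3: (p9, p13, p12) → 42.5801
  f4: (p8, p13, p2) → 71.2524
  f5: (p8, p0, p2) → 34.6571
  f6: (p8, p9, p13) → 25.0465
  f7: (p8, p9, p0) → 12.1923
  f8: (p10, p7, p2) → 45.5430
  f9: (p10, p11, p2) → 63.5159
  f10: (p10, p11, p12) → 91.6348
  f11: (p10, p13, p12) → 90.2406
  f12: (p10, p13, p7) → 36.3594
  f13: (p1, p11, p12) → 37.0570
  f14: (p1, p11, p0) → 21.0833
  f15: (p1, p9, p12) → 28.6316
  f16: (p1, p9, p0) → 17.0974
  f17: (p5, p13, p7) → 6.4906
  f18: (p5, p6, p13) → 70.0711
  f19: (p5, p7, p2) → 8.2772
  f20: (p5, p6, p2) → 15.4193
Σ area = 777.192

Euler: V−E+F = 12−30+20 = 2.


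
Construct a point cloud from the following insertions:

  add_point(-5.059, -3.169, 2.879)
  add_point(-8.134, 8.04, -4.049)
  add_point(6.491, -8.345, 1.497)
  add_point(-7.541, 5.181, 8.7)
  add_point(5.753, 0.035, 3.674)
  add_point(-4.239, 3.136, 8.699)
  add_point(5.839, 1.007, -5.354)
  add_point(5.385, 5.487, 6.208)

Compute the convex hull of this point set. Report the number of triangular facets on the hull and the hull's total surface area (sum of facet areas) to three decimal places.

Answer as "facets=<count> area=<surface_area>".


facets=10 area=630.496

Hull vertices (7/8): indices [0, 1, 2, 3, 5, 6, 7].

Per-facet area ½‖(b−a)×(c−a)‖:
  f1: (p7, p6, p1) → 93.7202
  f2: (p7, p3, p1) → 85.1993
  f3: (p7, p6, p2) → 69.6172
  f4: (p0, p6, p1) → 90.0027
  f5: (p0, p6, p2) → 70.1706
  f6: (p0, p3, p1) → 64.0097
  f7: (p5, p7, p2) → 74.6763
  f8: (p5, p7, p3) → 14.5486
  f9: (p5, p0, p2) → 52.6072
  f10: (p5, p0, p3) → 15.9446
Σ area = 630.496

Euler characteristic 7−15+10 = 2 ✓


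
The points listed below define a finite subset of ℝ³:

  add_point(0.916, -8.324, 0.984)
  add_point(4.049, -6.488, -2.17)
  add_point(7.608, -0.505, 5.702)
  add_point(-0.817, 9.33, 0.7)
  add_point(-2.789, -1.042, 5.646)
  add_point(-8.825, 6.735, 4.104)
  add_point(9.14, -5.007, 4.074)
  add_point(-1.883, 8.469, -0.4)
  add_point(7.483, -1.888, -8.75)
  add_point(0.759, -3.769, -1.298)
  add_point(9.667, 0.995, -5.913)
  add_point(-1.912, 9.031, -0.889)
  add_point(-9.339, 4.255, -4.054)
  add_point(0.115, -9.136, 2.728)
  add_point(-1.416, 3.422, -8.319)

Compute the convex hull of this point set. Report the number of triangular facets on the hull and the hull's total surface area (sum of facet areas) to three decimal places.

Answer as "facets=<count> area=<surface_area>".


Points on the hull: [0, 1, 2, 3, 4, 5, 6, 8, 10, 11, 12, 13, 14] (13 of 15).

Triangle areas on the boundary:
  f1: (p3, p2, p10) → 77.7345
  f2: (p5, p13, p12) → 74.5563
  f3: (p5, p3, p2) → 61.7846
  f4: (p0, p13, p12) → 16.8647
  f5: (p11, p3, p10) → 14.5647
  f6: (p11, p5, p12) → 34.2764
  f7: (p11, p5, p3) → 8.6212
  f8: (p6, p2, p13) → 24.9301
  f9: (p6, p2, p10) → 28.8880
  f10: (p6, p8, p10) → 26.3486
  f11: (p4, p2, p13) → 45.4924
  f12: (p4, p5, p13) → 24.5734
  f13: (p4, p5, p2) → 42.7800
  f14: (p14, p0, p12) → 68.2773
  f15: (p14, p0, p8) → 67.9667
  f16: (p14, p11, p12) → 36.9922
  f17: (p14, p8, p10) → 23.7940
  f18: (p14, p11, p10) → 54.0582
  f19: (p1, p0, p13) → 1.5963
  f20: (p1, p6, p13) → 27.7249
  f21: (p1, p0, p8) → 6.4682
  f22: (p1, p6, p8) → 34.7646
Σ area = 803.057

Check V−E+F: 13 − 33 + 22 = 2.

facets=22 area=803.057


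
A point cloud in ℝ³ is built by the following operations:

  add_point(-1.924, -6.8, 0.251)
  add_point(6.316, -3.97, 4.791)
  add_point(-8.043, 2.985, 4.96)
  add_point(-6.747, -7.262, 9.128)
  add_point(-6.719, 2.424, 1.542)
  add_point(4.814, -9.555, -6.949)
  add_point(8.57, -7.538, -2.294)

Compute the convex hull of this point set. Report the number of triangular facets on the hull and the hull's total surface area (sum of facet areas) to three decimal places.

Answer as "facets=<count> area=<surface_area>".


facets=10 area=468.446

Hull vertices (7/7): indices [0, 1, 2, 3, 4, 5, 6].

Facet areas (half cross-product norm):
  f1: (p5, p3, p6) → 60.2802
  f2: (p1, p3, p2) → 76.8599
  f3: (p1, p3, p6) → 53.0949
  f4: (p4, p5, p6) → 58.0413
  f5: (p4, p1, p2) → 27.1514
  f6: (p4, p1, p6) → 59.5871
  f7: (p4, p3, p2) → 20.3702
  f8: (p0, p5, p3) → 20.4342
  f9: (p0, p4, p3) → 50.7549
  f10: (p0, p4, p5) → 41.8720
Σ area = 468.446

Euler: V−E+F = 7−15+10 = 2.


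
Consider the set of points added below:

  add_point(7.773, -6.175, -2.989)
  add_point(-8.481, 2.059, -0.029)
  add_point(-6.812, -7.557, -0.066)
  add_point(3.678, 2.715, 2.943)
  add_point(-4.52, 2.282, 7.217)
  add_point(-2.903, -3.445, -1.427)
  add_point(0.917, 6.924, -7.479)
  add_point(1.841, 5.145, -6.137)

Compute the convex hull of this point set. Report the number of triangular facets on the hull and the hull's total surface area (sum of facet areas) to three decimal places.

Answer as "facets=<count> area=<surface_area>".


facets=8 area=520.070

Hull vertices (6/8): indices [0, 1, 2, 3, 4, 6].

Facet areas (half cross-product norm):
  f1: (p4, p6, p1) → 52.8790
  f2: (p3, p6, p0) → 65.9079
  f3: (p3, p4, p0) → 45.2426
  f4: (p3, p4, p6) → 52.2298
  f5: (p2, p6, p1) → 61.2465
  f6: (p2, p6, p0) → 110.1749
  f7: (p2, p4, p1) → 40.2582
  f8: (p2, p4, p0) → 92.1309
Σ area = 520.070

Check V−E+F: 6 − 12 + 8 = 2.


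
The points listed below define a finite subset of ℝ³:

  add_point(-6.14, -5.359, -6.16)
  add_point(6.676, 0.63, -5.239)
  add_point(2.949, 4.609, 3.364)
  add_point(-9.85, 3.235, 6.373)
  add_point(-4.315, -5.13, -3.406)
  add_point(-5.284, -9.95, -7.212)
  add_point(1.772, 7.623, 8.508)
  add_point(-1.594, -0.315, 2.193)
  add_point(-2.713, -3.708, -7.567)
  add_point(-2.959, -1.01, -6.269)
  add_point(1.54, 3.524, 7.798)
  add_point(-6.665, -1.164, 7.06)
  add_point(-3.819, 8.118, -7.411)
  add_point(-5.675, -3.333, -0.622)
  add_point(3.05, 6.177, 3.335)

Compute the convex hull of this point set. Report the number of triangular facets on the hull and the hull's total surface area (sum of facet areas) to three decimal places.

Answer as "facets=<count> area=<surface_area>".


Points on the hull: [0, 1, 3, 5, 6, 8, 10, 11, 12, 14] (10 of 15).

Per-facet area ½‖(b−a)×(c−a)‖:
  f1: (p10, p5, p1) → 115.0754
  f2: (p0, p5, p3) → 24.9614
  f3: (p0, p12, p3) → 97.1691
  f4: (p0, p12, p5) → 14.9266
  f5: (p8, p5, p1) → 25.4800
  f6: (p8, p12, p1) → 59.4864
  f7: (p8, p12, p5) → 18.8325
  f8: (p11, p5, p3) → 42.9226
  f9: (p11, p10, p5) → 77.0968
  f10: (p6, p12, p3) → 94.7364
  f11: (p6, p11, p3) → 33.1416
  f12: (p6, p11, p10) → 16.5168
  f13: (p6, p10, p1) → 28.0924
  f14: (p14, p12, p1) → 63.9446
  f15: (p14, p6, p1) → 9.0805
  f16: (p14, p6, p12) → 28.0047
Σ area = 749.468

Check V−E+F: 10 − 24 + 16 = 2.

facets=16 area=749.468


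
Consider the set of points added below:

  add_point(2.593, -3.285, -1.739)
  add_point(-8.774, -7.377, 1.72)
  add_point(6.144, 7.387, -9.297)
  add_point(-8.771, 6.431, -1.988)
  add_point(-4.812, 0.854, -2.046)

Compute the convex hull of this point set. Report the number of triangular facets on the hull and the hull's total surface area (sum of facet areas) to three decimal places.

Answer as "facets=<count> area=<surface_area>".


Points on the hull: [0, 1, 2, 3] (4 of 5).

Triangle areas on the boundary:
  f1: (p0, p2, p1) → 64.9203
  f2: (p3, p2, p1) → 117.2085
  f3: (p3, p0, p1) → 82.8687
  f4: (p3, p0, p2) → 95.9241
Σ area = 360.922

Check V−E+F: 4 − 6 + 4 = 2.

facets=4 area=360.922


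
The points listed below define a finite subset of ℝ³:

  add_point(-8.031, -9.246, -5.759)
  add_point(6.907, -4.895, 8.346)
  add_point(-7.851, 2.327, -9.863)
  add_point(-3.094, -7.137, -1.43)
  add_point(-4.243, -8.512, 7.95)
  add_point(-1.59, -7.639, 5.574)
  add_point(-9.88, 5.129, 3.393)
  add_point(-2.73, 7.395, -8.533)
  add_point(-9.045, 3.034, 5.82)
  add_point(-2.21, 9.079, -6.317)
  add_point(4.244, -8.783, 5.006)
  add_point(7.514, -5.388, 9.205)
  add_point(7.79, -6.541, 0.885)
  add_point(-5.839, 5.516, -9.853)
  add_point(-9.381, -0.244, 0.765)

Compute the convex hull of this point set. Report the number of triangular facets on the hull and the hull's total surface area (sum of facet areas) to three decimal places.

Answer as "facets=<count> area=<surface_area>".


Points on the hull: [0, 2, 4, 6, 7, 8, 9, 10, 11, 12, 13, 14] (12 of 15).

Facet areas (half cross-product norm):
  f1: (p2, p0, p12) → 106.6085
  f2: (p11, p9, p6) → 136.1522
  f3: (p11, p9, p12) → 81.2797
  f4: (p14, p4, p0) → 65.5171
  f5: (p14, p2, p6) → 32.2884
  f6: (p14, p2, p0) → 56.9224
  f7: (p10, p0, p12) → 48.0259
  f8: (p10, p4, p0) → 63.8580
  f9: (p10, p11, p12) → 18.5374
  f10: (p10, p11, p4) → 27.4286
  f11: (p13, p9, p6) → 40.0497
  f12: (p13, p2, p6) → 25.7085
  f13: (p13, p2, p12) → 39.4588
  f14: (p8, p11, p6) → 24.1823
  f15: (p8, p11, p4) → 76.7033
  f16: (p8, p14, p6) → 9.5837
  f17: (p8, p14, p4) → 36.0909
  f18: (p7, p9, p12) → 28.0493
  f19: (p7, p13, p12) → 37.1499
  f20: (p7, p13, p9) → 3.8853
Σ area = 957.480

Euler characteristic 12−30+20 = 2 ✓

facets=20 area=957.480


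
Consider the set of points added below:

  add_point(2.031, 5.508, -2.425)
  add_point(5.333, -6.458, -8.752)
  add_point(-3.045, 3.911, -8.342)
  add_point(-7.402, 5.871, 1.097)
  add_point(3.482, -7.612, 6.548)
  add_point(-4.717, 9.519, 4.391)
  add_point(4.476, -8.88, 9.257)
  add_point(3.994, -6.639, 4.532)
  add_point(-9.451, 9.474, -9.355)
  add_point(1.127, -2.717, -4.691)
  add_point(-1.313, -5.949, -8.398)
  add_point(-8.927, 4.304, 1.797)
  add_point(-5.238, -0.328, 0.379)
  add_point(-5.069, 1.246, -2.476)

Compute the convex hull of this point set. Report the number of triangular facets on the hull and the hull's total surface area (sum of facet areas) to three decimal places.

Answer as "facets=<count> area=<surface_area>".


9 of the 14 inputs are extreme points: [0, 1, 2, 5, 6, 8, 10, 11, 12].

Facet areas (half cross-product norm):
  f1: (p10, p1, p8) → 49.4855
  f2: (p10, p6, p1) → 60.4699
  f3: (p0, p5, p8) → 68.9376
  f4: (p0, p6, p1) → 118.8818
  f5: (p0, p6, p5) → 97.1352
  f6: (p2, p1, p8) → 13.0352
  f7: (p2, p0, p8) → 30.6013
  f8: (p2, p0, p1) → 51.7448
  f9: (p11, p6, p5) → 72.5962
  f10: (p11, p10, p8) → 96.4452
  f11: (p11, p5, p8) → 44.1609
  f12: (p12, p10, p6) → 87.2983
  f13: (p12, p11, p6) → 35.9894
  f14: (p12, p11, p10) → 21.1762
Σ area = 847.958

Euler: V−E+F = 9−21+14 = 2.

facets=14 area=847.958


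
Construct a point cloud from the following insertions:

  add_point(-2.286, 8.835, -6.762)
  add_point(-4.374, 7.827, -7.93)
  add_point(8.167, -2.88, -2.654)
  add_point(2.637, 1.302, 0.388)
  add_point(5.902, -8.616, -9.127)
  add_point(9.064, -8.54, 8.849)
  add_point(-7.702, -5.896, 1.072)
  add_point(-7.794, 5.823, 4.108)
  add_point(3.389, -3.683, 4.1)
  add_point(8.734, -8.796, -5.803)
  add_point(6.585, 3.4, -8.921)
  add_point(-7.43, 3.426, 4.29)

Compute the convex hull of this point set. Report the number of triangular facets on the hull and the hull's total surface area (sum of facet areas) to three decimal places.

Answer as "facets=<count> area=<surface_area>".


Hull vertices (11/12): indices [0, 1, 2, 3, 4, 5, 6, 7, 9, 10, 11].

Triangle areas on the boundary:
  f1: (p6, p4, p5) → 140.5557
  f2: (p3, p5, p7) → 76.8171
  f3: (p3, p0, p7) → 62.1356
  f4: (p10, p3, p5) → 64.9776
  f5: (p10, p3, p0) → 50.3202
  f6: (p11, p5, p7) → 18.1386
  f7: (p11, p6, p7) → 5.1520
  f8: (p11, p6, p5) → 92.0622
  f9: (p1, p6, p4) → 135.2707
  f10: (p1, p10, p0) → 12.7495
  f11: (p1, p10, p4) → 67.5934
  f12: (p1, p0, p7) → 16.2682
  f13: (p1, p6, p7) → 76.4240
  f14: (p9, p4, p5) → 20.2777
  f15: (p9, p10, p4) → 26.3034
  f16: (p2, p10, p5) → 19.5003
  f17: (p2, p9, p5) → 43.2039
  f18: (p2, p9, p10) → 28.8900
Σ area = 956.640

Euler characteristic 11−27+18 = 2 ✓

facets=18 area=956.640


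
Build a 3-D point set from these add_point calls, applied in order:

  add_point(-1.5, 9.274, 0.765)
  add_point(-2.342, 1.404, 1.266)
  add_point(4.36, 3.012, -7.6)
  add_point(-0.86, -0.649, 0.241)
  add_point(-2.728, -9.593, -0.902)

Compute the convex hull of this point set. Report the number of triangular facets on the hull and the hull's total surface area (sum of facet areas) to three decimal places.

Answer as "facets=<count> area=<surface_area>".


Extreme-point indices: [0, 1, 2, 3, 4] — 5 of 5 on the boundary.

Per-facet area ½‖(b−a)×(c−a)‖:
  f1: (p0, p2, p4) → 95.0089
  f2: (p1, p0, p4) → 11.7502
  f3: (p3, p2, p4) → 43.4036
  f4: (p3, p1, p4) → 9.3757
  f5: (p3, p0, p2) → 48.1988
  f6: (p3, p1, p0) → 8.0945
Σ area = 215.832

Euler characteristic 5−9+6 = 2 ✓

facets=6 area=215.832


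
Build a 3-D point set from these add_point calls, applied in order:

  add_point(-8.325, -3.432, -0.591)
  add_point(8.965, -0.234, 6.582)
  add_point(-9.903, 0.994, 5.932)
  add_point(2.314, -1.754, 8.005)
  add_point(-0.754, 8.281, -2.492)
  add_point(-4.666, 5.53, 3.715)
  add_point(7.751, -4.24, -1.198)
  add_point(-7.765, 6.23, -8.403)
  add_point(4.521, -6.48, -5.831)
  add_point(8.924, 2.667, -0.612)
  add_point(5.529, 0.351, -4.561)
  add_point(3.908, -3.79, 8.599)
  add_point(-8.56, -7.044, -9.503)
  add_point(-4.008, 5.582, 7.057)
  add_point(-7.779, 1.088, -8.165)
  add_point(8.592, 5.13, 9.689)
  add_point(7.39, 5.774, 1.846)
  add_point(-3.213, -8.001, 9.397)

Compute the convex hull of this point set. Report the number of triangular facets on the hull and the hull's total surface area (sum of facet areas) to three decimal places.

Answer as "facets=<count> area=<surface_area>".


Extreme-point indices: [1, 2, 4, 6, 7, 8, 9, 10, 11, 12, 13, 15, 16, 17] — 14 of 18 on the boundary.

Facet areas (half cross-product norm):
  f1: (p12, p17, p2) → 101.4509
  f2: (p7, p12, p2) → 99.0052
  f3: (p8, p12, p17) → 114.2831
  f4: (p8, p7, p12) → 90.0578
  f5: (p11, p15, p1) → 19.4391
  f6: (p11, p15, p17) → 23.3844
  f7: (p13, p7, p2) → 57.2971
  f8: (p13, p17, p2) → 44.3063
  f9: (p13, p15, p17) → 88.2070
  f10: (p9, p15, p1) → 23.8464
  f11: (p6, p8, p17) → 47.6342
  f12: (p6, p11, p17) → 40.4852
  f13: (p6, p11, p1) → 28.6290
  f14: (p6, p9, p1) → 26.1018
  f15: (p6, p9, p8) → 18.3143
  f16: (p4, p13, p7) → 47.0118
  f17: (p4, p13, p15) → 66.8525
  f18: (p10, p8, p7) → 51.6329
  f19: (p10, p9, p8) → 15.9119
  f20: (p10, p4, p7) → 47.8919
  f21: (p10, p4, p9) → 29.3134
  f22: (p16, p9, p15) → 15.0464
  f23: (p16, p4, p15) → 30.5386
  f24: (p16, p4, p9) → 19.7332
Σ area = 1146.374

Euler characteristic 14−36+24 = 2 ✓

facets=24 area=1146.374


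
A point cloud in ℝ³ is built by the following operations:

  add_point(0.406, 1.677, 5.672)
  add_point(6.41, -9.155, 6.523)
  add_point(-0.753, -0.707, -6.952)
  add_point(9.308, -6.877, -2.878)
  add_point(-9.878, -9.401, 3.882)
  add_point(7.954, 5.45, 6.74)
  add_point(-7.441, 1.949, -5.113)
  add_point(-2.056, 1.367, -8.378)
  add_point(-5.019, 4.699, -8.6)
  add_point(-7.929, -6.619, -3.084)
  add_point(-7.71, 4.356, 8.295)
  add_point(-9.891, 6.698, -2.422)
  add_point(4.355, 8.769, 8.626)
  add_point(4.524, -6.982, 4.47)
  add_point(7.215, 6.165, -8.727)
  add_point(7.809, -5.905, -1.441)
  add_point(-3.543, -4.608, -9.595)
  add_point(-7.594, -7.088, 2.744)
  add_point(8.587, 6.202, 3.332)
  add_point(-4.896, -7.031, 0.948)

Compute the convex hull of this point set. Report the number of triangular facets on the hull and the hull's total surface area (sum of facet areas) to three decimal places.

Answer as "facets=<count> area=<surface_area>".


facets=20 area=1315.263

Hull vertices (12/20): indices [1, 3, 4, 5, 8, 9, 10, 11, 12, 14, 16, 18].

Per-facet area ½‖(b−a)×(c−a)‖:
  f1: (p16, p4, p3) → 114.3677
  f2: (p10, p4, p11) → 81.0972
  f3: (p10, p12, p11) → 71.2006
  f4: (p1, p4, p3) → 82.5272
  f5: (p1, p10, p4) → 117.8866
  f6: (p1, p10, p12) → 113.4238
  f7: (p9, p4, p11) → 50.2261
  f8: (p9, p16, p11) → 54.1668
  f9: (p9, p16, p4) → 10.0565
  f10: (p14, p16, p3) → 94.5788
  f11: (p14, p12, p11) → 141.0993
  f12: (p18, p14, p3) → 79.7220
  f13: (p18, p14, p12) → 33.0084
  f14: (p8, p16, p11) → 34.9884
  f15: (p8, p14, p11) → 40.9407
  f16: (p8, p14, p16) → 58.3365
  f17: (p5, p1, p12) → 31.8634
  f18: (p5, p18, p12) → 8.7711
  f19: (p5, p1, p3) → 71.9776
  f20: (p5, p18, p3) → 25.0244
Σ area = 1315.263

Euler characteristic 12−30+20 = 2 ✓


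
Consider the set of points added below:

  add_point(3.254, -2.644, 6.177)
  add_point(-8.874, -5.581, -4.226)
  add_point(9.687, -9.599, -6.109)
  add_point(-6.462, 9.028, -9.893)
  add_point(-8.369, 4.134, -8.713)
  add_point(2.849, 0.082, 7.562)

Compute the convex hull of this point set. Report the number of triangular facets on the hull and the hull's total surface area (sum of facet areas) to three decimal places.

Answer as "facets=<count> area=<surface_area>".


facets=8 area=658.100

Points on the hull: [0, 1, 2, 3, 4, 5] (6 of 6).

Facet areas (half cross-product norm):
  f1: (p5, p3, p2) → 191.3896
  f2: (p0, p2, p1) → 121.0364
  f3: (p0, p5, p1) → 23.4765
  f4: (p0, p5, p2) → 14.1544
  f5: (p4, p2, p1) → 101.6724
  f6: (p4, p3, p2) → 58.7899
  f7: (p4, p5, p1) → 93.9901
  f8: (p4, p5, p3) → 53.5904
Σ area = 658.100

Euler: V−E+F = 6−12+8 = 2.


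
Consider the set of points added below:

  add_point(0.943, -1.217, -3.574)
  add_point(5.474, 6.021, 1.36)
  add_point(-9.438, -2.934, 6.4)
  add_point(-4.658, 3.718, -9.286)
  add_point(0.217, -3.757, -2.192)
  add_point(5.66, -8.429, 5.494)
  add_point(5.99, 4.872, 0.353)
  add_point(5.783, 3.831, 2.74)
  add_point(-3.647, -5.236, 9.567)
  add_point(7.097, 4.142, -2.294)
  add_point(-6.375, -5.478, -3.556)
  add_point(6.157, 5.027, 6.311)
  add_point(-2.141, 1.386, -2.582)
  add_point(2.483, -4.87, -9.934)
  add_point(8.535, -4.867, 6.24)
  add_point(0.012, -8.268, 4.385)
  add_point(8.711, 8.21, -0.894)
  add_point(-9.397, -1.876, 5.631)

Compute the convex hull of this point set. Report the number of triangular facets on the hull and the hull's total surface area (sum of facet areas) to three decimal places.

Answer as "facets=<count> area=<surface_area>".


Extreme-point indices: [2, 3, 5, 8, 10, 11, 13, 14, 15, 16, 17] — 11 of 18 on the boundary.

Per-facet area ½‖(b−a)×(c−a)‖:
  f1: (p3, p13, p16) → 88.1256
  f2: (p15, p13, p5) → 42.9453
  f3: (p10, p3, p13) → 52.6651
  f4: (p10, p15, p2) → 50.2242
  f5: (p10, p15, p13) → 57.7152
  f6: (p8, p11, p2) → 49.5988
  f7: (p8, p15, p2) → 23.8609
  f8: (p8, p15, p5) → 18.7193
  f9: (p14, p11, p16) → 40.2484
  f10: (p14, p13, p16) → 115.2452
  f11: (p14, p13, p5) → 37.2357
  f12: (p14, p8, p5) → 23.9109
  f13: (p14, p8, p11) → 62.9968
  f14: (p17, p3, p16) → 135.1494
  f15: (p17, p11, p16) → 64.5389
  f16: (p17, p11, p2) → 10.5076
  f17: (p17, p10, p2) → 6.5379
  f18: (p17, p10, p3) → 55.2439
Σ area = 935.469

Euler characteristic 11−27+18 = 2 ✓

facets=18 area=935.469


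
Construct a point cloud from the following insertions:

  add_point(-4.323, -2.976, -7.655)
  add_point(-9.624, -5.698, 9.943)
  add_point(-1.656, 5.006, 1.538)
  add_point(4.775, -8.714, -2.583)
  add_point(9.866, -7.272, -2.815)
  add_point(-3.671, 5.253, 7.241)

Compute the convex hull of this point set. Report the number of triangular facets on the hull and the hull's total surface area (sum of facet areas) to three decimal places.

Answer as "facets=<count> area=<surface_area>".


Hull vertices (6/6): indices [0, 1, 2, 3, 4, 5].

Area of each hull facet:
  f1: (p5, p4, p1) → 133.1451
  f2: (p0, p5, p1) → 105.2245
  f3: (p2, p5, p4) → 46.0298
  f4: (p2, p0, p4) → 94.1685
  f5: (p2, p0, p5) → 28.6745
  f6: (p3, p4, p1) → 36.4288
  f7: (p3, p0, p1) → 106.7829
  f8: (p3, p0, p4) → 25.5341
Σ area = 575.988

Euler: V−E+F = 6−12+8 = 2.

facets=8 area=575.988


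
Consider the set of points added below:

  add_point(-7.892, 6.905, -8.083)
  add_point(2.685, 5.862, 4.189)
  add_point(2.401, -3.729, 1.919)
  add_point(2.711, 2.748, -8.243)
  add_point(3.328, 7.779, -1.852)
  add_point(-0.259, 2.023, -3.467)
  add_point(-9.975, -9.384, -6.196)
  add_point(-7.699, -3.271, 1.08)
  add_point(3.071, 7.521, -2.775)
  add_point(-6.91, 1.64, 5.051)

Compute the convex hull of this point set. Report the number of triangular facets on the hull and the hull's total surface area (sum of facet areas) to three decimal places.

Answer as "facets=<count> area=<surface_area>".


9 of the 10 inputs are extreme points: [0, 1, 2, 3, 4, 6, 7, 8, 9].

Area of each hull facet:
  f1: (p0, p9, p6) → 103.9209
  f2: (p0, p3, p6) → 91.3672
  f3: (p2, p3, p6) → 93.1523
  f4: (p2, p3, p4) → 46.4593
  f5: (p8, p3, p4) → 1.6886
  f6: (p8, p0, p4) → 4.5939
  f7: (p8, p0, p3) → 40.5138
  f8: (p7, p9, p6) → 6.7551
  f9: (p7, p2, p6) → 47.7933
  f10: (p7, p2, p9) → 31.9665
  f11: (p1, p2, p4) → 31.3123
  f12: (p1, p2, p9) → 47.5743
  f13: (p1, p0, p4) → 38.3691
  f14: (p1, p0, p9) → 73.6131
Σ area = 659.080

Check V−E+F: 9 − 21 + 14 = 2.

facets=14 area=659.080


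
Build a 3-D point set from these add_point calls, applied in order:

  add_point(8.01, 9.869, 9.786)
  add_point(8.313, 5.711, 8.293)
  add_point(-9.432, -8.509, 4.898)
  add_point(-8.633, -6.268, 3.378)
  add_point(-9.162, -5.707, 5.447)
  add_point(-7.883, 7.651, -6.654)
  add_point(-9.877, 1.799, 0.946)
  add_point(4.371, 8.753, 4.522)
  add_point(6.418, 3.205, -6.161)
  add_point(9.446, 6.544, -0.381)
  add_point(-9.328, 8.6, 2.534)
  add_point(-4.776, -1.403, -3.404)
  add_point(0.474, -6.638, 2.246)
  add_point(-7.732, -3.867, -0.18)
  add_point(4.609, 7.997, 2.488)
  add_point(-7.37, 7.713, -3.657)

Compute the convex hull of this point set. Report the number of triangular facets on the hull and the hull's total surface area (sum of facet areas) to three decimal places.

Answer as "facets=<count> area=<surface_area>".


Extreme-point indices: [0, 1, 2, 4, 5, 6, 8, 9, 10, 11, 12, 13] — 12 of 16 on the boundary.

Per-facet area ½‖(b−a)×(c−a)‖:
  f1: (p10, p2, p6) → 22.0672
  f2: (p1, p0, p9) → 18.8253
  f3: (p1, p0, p2) → 41.5526
  f4: (p5, p8, p9) → 52.6376
  f5: (p5, p11, p8) → 62.2473
  f6: (p5, p0, p9) → 98.0645
  f7: (p5, p10, p0) → 85.4148
  f8: (p5, p10, p6) → 31.1431
  f9: (p5, p2, p6) → 30.4619
  f10: (p4, p0, p2) → 22.4126
  f11: (p4, p10, p2) → 8.3029
  f12: (p4, p10, p0) → 137.4883
  f13: (p12, p1, p2) → 70.7880
  f14: (p12, p11, p2) → 46.6378
  f15: (p12, p11, p8) → 57.0738
  f16: (p12, p8, p9) → 52.1908
  f17: (p12, p1, p9) → 67.5201
  f18: (p13, p11, p2) → 6.8504
  f19: (p13, p5, p2) → 18.4292
  f20: (p13, p5, p11) → 22.4637
Σ area = 952.572

Check V−E+F: 12 − 30 + 20 = 2.

facets=20 area=952.572


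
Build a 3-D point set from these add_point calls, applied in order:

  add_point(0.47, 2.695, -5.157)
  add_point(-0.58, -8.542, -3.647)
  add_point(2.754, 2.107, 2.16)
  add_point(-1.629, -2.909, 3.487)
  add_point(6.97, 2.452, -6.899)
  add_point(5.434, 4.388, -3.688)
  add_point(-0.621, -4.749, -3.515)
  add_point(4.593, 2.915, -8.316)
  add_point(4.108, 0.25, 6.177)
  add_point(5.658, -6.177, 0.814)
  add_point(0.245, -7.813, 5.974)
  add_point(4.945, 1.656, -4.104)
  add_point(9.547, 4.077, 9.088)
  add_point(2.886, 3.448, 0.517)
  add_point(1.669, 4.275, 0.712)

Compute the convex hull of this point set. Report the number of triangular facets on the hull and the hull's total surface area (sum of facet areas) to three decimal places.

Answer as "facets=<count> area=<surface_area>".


11 of the 15 inputs are extreme points: [0, 1, 3, 4, 5, 6, 7, 9, 10, 12, 14].

Facet areas (half cross-product norm):
  f1: (p10, p12, p3) → 41.5940
  f2: (p10, p1, p3) → 25.9087
  f3: (p14, p12, p3) → 48.1695
  f4: (p6, p1, p3) → 13.2909
  f5: (p4, p7, p1) → 18.8115
  f6: (p9, p10, p12) → 52.5268
  f7: (p9, p10, p1) → 29.8360
  f8: (p9, p4, p12) → 78.6112
  f9: (p9, p4, p1) → 46.6484
  f10: (p5, p14, p12) → 33.1095
  f11: (p5, p4, p12) → 21.1900
  f12: (p5, p4, p7) → 5.6844
  f13: (p0, p5, p7) → 11.6122
  f14: (p0, p5, p14) → 14.5003
  f15: (p0, p7, p1) → 29.0267
  f16: (p0, p6, p1) → 4.2351
  f17: (p0, p14, p3) → 25.9459
  f18: (p0, p6, p3) → 28.1387
Σ area = 528.840

Euler characteristic 11−27+18 = 2 ✓

facets=18 area=528.840


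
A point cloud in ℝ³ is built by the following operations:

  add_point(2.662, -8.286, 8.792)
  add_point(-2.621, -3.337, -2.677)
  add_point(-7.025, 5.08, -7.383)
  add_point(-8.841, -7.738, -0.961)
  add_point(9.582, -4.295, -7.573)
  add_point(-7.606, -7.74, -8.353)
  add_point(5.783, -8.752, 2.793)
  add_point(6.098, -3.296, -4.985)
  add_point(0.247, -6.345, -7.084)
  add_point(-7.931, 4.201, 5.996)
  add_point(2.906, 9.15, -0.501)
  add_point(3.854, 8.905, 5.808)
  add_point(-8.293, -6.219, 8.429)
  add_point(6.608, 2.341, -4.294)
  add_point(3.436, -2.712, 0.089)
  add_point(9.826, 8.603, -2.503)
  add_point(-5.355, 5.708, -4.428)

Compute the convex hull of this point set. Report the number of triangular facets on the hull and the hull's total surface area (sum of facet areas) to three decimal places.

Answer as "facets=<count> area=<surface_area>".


Points on the hull: [0, 2, 3, 4, 5, 6, 9, 10, 11, 12, 15, 16] (12 of 17).

Area of each hull facet:
  f1: (p5, p6, p3) → 56.4964
  f2: (p4, p6, p15) → 82.4611
  f3: (p4, p5, p6) → 97.9539
  f4: (p2, p4, p15) → 118.3162
  f5: (p2, p4, p5) → 109.5257
  f6: (p2, p5, p3) → 48.1170
  f7: (p2, p9, p3) → 83.5868
  f8: (p0, p6, p3) → 49.9102
  f9: (p0, p6, p15) → 60.3336
  f10: (p0, p11, p15) → 88.5270
  f11: (p10, p11, p15) → 22.8708
  f12: (p10, p2, p15) → 37.7655
  f13: (p10, p11, p9) → 40.2700
  f14: (p12, p11, p9) → 62.3952
  f15: (p12, p0, p11) → 96.8225
  f16: (p12, p9, p3) → 50.8903
  f17: (p12, p0, p3) → 53.0451
  f18: (p16, p2, p9) → 13.6730
  f19: (p16, p10, p9) → 52.4876
  f20: (p16, p10, p2) → 9.7265
Σ area = 1235.174

Euler: V−E+F = 12−30+20 = 2.

facets=20 area=1235.174


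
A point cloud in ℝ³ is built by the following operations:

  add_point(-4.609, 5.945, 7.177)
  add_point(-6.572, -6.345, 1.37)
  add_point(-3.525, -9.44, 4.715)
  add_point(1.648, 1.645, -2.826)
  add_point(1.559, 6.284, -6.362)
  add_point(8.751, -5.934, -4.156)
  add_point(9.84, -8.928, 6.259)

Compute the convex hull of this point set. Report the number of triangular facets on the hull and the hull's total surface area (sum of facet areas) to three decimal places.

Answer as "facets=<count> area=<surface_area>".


Points on the hull: [0, 1, 2, 4, 5, 6] (6 of 7).

Per-facet area ½‖(b−a)×(c−a)‖:
  f1: (p0, p4, p1) → 97.3204
  f2: (p0, p4, p6) → 146.7120
  f3: (p5, p4, p1) → 107.2513
  f4: (p5, p4, p6) → 70.4976
  f5: (p2, p0, p1) → 37.1108
  f6: (p2, p0, p6) → 105.1309
  f7: (p2, p5, p1) → 42.5838
  f8: (p2, p5, p6) → 71.8603
Σ area = 678.467

Euler: V−E+F = 6−12+8 = 2.

facets=8 area=678.467


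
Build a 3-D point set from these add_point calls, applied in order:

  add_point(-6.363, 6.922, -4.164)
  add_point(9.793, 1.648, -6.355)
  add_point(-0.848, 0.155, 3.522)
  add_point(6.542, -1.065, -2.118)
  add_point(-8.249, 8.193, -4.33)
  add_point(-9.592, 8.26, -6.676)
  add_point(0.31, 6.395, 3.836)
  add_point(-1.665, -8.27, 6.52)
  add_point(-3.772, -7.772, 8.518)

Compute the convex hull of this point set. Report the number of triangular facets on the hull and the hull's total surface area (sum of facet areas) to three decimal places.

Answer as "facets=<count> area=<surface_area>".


facets=10 area=581.277

Hull vertices (7/9): indices [1, 3, 4, 5, 6, 7, 8].

Facet areas (half cross-product norm):
  f1: (p7, p1, p5) → 188.8722
  f2: (p7, p8, p5) → 33.2653
  f3: (p6, p7, p8) → 22.1251
  f4: (p4, p8, p5) → 21.3985
  f5: (p4, p6, p8) → 91.4220
  f6: (p4, p1, p5) → 24.1173
  f7: (p4, p6, p1) → 87.9330
  f8: (p3, p7, p1) → 4.9096
  f9: (p3, p6, p1) → 31.7213
  f10: (p3, p6, p7) → 75.5129
Σ area = 581.277

Euler: V−E+F = 7−15+10 = 2.


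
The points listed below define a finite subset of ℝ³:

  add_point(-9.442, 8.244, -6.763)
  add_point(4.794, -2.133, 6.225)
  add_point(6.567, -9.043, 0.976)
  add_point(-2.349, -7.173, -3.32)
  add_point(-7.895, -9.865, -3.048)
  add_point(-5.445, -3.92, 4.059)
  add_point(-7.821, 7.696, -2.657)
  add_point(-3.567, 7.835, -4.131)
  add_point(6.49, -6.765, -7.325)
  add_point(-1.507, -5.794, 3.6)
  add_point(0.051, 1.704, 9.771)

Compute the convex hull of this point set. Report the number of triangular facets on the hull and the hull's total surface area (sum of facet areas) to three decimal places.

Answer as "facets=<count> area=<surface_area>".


10 of the 11 inputs are extreme points: [0, 1, 2, 4, 5, 6, 7, 8, 9, 10].

Triangle areas on the boundary:
  f1: (p8, p4, p0) → 139.9420
  f2: (p8, p4, p2) → 62.6152
  f3: (p5, p4, p0) → 80.0144
  f4: (p7, p8, p0) → 50.7286
  f5: (p1, p10, p2) → 16.1231
  f6: (p1, p8, p2) → 35.5170
  f7: (p1, p7, p10) → 54.9375
  f8: (p1, p7, p8) → 113.0280
  f9: (p9, p10, p2) → 42.4564
  f10: (p9, p5, p10) → 20.8842
  f11: (p9, p4, p2) → 44.5988
  f12: (p9, p5, p4) → 20.8794
  f13: (p6, p7, p0) → 10.0108
  f14: (p6, p7, p10) → 35.0494
  f15: (p6, p5, p0) → 23.6950
  f16: (p6, p5, p10) → 65.8530
Σ area = 816.333

Euler: V−E+F = 10−24+16 = 2.

facets=16 area=816.333


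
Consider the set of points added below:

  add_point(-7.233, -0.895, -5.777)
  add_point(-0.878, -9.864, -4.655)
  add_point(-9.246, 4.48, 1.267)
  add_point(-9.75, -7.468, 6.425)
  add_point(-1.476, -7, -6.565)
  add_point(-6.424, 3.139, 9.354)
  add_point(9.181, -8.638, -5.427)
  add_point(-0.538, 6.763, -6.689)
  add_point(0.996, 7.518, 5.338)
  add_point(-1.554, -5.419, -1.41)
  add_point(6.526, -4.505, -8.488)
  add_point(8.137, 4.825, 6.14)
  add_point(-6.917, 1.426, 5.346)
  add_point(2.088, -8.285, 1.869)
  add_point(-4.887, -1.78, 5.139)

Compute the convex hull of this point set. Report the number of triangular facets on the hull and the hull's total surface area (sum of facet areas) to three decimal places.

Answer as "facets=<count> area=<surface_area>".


Points on the hull: [0, 1, 2, 3, 4, 5, 6, 7, 8, 10, 11, 13] (12 of 15).

Per-facet area ½‖(b−a)×(c−a)‖:
  f1: (p11, p10, p6) → 50.1533
  f2: (p11, p7, p8) → 45.6774
  f3: (p11, p7, p10) → 100.3343
  f4: (p1, p10, p6) → 27.7868
  f5: (p2, p7, p8) → 60.8343
  f6: (p13, p11, p3) → 93.4208
  f7: (p13, p11, p6) → 76.5687
  f8: (p13, p1, p3) → 46.5936
  f9: (p13, p1, p6) → 34.8114
  f10: (p5, p11, p3) → 81.4278
  f11: (p5, p11, p8) → 31.1421
  f12: (p5, p2, p3) → 48.9318
  f13: (p5, p2, p8) → 40.2756
  f14: (p0, p7, p10) → 65.9343
  f15: (p0, p2, p7) → 45.1637
  f16: (p0, p1, p3) → 72.4856
  f17: (p0, p2, p3) → 57.6222
  f18: (p4, p1, p10) → 14.7178
  f19: (p4, p0, p10) → 32.4300
  f20: (p4, p0, p1) → 11.0678
Σ area = 1037.379

Check V−E+F: 12 − 30 + 20 = 2.

facets=20 area=1037.379


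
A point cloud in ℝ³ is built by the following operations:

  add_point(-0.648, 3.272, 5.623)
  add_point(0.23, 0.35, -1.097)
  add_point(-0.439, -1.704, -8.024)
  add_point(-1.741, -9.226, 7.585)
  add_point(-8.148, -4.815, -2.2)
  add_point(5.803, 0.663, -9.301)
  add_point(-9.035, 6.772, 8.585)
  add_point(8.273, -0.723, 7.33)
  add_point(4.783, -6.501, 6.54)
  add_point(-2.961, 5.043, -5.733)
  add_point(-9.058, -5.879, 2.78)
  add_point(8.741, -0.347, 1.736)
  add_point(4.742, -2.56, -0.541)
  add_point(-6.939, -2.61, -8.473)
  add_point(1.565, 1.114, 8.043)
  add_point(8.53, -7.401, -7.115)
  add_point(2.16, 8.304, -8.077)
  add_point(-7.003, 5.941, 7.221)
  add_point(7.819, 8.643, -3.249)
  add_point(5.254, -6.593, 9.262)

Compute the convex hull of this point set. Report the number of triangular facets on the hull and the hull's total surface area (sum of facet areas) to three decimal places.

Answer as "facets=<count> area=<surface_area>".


facets=22 area=1204.483

13 of the 20 inputs are extreme points: [3, 4, 5, 6, 7, 9, 10, 11, 13, 15, 16, 18, 19].

Triangle areas on the boundary:
  f1: (p15, p18, p11) → 57.6306
  f2: (p15, p5, p18) → 38.6668
  f3: (p3, p6, p10) → 64.8316
  f4: (p7, p18, p11) → 24.6015
  f5: (p7, p6, p18) → 129.6255
  f6: (p7, p15, p11) → 21.6190
  f7: (p16, p5, p18) → 31.2631
  f8: (p16, p6, p18) → 74.4960
  f9: (p4, p3, p10) → 21.8883
  f10: (p4, p3, p15) → 104.1134
  f11: (p19, p3, p6) → 67.3521
  f12: (p19, p7, p6) → 64.7850
  f13: (p19, p3, p15) → 63.9540
  f14: (p19, p7, p15) → 54.4803
  f15: (p9, p16, p6) → 41.4953
  f16: (p13, p4, p15) → 54.9133
  f17: (p13, p9, p6) → 69.3821
  f18: (p13, p9, p16) → 22.1084
  f19: (p13, p15, p5) → 57.8332
  f20: (p13, p6, p10) → 82.0097
  f21: (p13, p4, p10) → 2.1887
  f22: (p13, p16, p5) → 55.2455
Σ area = 1204.483

Euler: V−E+F = 13−33+22 = 2.


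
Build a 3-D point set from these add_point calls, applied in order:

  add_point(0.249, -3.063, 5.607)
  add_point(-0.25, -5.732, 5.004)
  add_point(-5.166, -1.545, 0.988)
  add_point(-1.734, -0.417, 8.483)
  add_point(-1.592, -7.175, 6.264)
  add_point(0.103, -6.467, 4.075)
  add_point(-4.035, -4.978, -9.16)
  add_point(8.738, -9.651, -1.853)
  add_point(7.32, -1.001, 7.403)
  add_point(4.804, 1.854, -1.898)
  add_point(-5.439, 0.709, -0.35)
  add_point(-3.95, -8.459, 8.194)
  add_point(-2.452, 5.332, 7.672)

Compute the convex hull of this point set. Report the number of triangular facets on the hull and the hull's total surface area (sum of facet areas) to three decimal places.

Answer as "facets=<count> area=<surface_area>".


facets=14 area=692.784

Extreme-point indices: [2, 3, 6, 7, 8, 9, 10, 11, 12] — 9 of 13 on the boundary.

Per-facet area ½‖(b−a)×(c−a)‖:
  f1: (p11, p12, p10) → 59.4511
  f2: (p11, p3, p12) → 10.1521
  f3: (p9, p12, p10) → 49.3210
  f4: (p2, p11, p10) → 3.5257
  f5: (p6, p9, p10) → 54.0738
  f6: (p6, p9, p7) → 78.0316
  f7: (p6, p2, p10) → 13.9228
  f8: (p6, p11, p7) → 116.0809
  f9: (p6, p2, p11) → 48.5783
  f10: (p8, p9, p7) → 57.1568
  f11: (p8, p9, p12) → 54.9731
  f12: (p8, p3, p12) → 26.3460
  f13: (p8, p11, p7) → 83.7897
  f14: (p8, p11, p3) → 37.3811
Σ area = 692.784

Euler: V−E+F = 9−21+14 = 2.


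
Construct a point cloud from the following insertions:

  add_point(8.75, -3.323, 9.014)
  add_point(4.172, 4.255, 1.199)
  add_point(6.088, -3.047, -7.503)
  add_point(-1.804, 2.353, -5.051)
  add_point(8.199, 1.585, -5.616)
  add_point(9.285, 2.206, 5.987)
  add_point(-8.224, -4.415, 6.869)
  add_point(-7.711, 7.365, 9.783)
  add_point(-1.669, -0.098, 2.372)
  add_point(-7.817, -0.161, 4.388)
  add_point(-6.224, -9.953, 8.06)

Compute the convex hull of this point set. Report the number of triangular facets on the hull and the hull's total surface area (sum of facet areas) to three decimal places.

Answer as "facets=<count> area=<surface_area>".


facets=16 area=859.041

Hull vertices (10/11): indices [0, 1, 2, 3, 4, 5, 6, 7, 9, 10].

Area of each hull facet:
  f1: (p0, p7, p5) → 57.3121
  f2: (p9, p7, p6) → 20.8883
  f3: (p9, p3, p6) → 21.6564
  f4: (p9, p3, p7) → 50.7431
  f5: (p4, p3, p2) → 25.9990
  f6: (p4, p0, p5) → 33.4763
  f7: (p4, p0, p2) → 41.8051
  f8: (p10, p7, p6) → 20.2134
  f9: (p10, p0, p7) → 135.2996
  f10: (p10, p0, p2) → 134.5774
  f11: (p10, p3, p6) → 41.1086
  f12: (p10, p3, p2) → 91.3983
  f13: (p1, p3, p7) → 66.0928
  f14: (p1, p4, p3) → 35.0490
  f15: (p1, p7, p5) → 53.1132
  f16: (p1, p4, p5) → 30.3079
Σ area = 859.041

Check V−E+F: 10 − 24 + 16 = 2.


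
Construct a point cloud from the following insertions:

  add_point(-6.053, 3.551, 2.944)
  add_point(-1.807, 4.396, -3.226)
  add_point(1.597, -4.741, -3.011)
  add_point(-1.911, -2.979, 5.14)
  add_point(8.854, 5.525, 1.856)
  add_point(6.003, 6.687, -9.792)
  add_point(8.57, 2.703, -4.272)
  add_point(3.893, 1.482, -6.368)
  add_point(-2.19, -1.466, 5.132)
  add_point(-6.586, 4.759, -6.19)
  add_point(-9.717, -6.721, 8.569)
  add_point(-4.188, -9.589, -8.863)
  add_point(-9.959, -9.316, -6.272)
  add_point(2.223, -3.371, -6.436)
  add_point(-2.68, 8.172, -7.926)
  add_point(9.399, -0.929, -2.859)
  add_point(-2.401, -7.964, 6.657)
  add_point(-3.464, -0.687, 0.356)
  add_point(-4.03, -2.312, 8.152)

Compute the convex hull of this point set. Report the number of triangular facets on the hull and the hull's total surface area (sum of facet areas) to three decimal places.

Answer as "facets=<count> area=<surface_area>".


Points on the hull: [0, 4, 5, 6, 9, 10, 11, 12, 14, 15, 16, 18] (12 of 19).

Area of each hull facet:
  f1: (p5, p4, p14) → 54.1914
  f2: (p16, p10, p12) → 55.7750
  f3: (p16, p4, p15) → 66.8776
  f4: (p9, p14, p12) → 25.1899
  f5: (p9, p10, p12) → 107.3283
  f6: (p18, p16, p10) → 20.5410
  f7: (p18, p16, p4) → 49.1010
  f8: (p11, p14, p12) → 56.5057
  f9: (p11, p5, p14) → 80.0112
  f10: (p11, p5, p15) → 92.5925
  f11: (p11, p16, p12) → 47.3556
  f12: (p11, p16, p15) → 117.9373
  f13: (p6, p4, p15) → 13.4352
  f14: (p6, p5, p15) → 7.8272
  f15: (p6, p5, p4) → 21.6220
  f16: (p0, p9, p10) → 47.4391
  f17: (p0, p18, p10) → 27.9954
  f18: (p0, p9, p14) → 23.6008
  f19: (p0, p4, p14) → 85.4736
  f20: (p0, p18, p4) → 60.7080
Σ area = 1061.508

Euler: V−E+F = 12−30+20 = 2.

facets=20 area=1061.508


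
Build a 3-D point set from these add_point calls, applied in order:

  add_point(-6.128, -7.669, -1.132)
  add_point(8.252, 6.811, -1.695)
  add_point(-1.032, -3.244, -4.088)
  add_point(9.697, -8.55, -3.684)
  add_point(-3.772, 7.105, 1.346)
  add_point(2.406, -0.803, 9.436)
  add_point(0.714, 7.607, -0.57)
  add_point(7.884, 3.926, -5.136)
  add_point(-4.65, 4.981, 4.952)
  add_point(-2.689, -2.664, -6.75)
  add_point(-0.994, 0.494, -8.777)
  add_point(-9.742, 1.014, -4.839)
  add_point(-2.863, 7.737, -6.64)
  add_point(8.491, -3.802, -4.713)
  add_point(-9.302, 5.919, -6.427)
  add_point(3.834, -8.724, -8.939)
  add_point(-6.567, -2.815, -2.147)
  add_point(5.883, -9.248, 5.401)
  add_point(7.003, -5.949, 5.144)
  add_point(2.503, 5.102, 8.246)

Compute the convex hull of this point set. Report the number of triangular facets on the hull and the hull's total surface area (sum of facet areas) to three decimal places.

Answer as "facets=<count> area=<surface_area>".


facets=30 area=1064.225

Hull vertices (17/20): indices [0, 1, 3, 4, 5, 6, 7, 8, 10, 11, 12, 13, 14, 15, 17, 18, 19].

Facet areas (half cross-product norm):
  f1: (p14, p15, p11) → 40.8627
  f2: (p14, p8, p11) → 30.1846
  f3: (p17, p15, p3) → 36.7878
  f4: (p13, p15, p3) → 18.8299
  f5: (p7, p1, p12) → 25.8929
  f6: (p7, p13, p15) → 26.1078
  f7: (p7, p1, p3) → 24.2343
  f8: (p7, p13, p3) → 4.3814
  f9: (p6, p1, p12) → 25.0315
  f10: (p19, p8, p5) → 23.6910
  f11: (p19, p6, p1) → 35.6699
  f12: (p10, p14, p12) → 26.0363
  f13: (p10, p14, p15) → 27.7093
  f14: (p10, p7, p12) → 38.8198
  f15: (p10, p7, p15) → 52.7614
  f16: (p18, p1, p3) → 67.9765
  f17: (p18, p17, p3) → 16.6686
  f18: (p18, p19, p1) → 69.0254
  f19: (p18, p17, p5) → 13.1421
  f20: (p18, p19, p5) → 21.0950
  f21: (p0, p15, p11) → 63.6821
  f22: (p0, p17, p15) → 80.0197
  f23: (p0, p17, p5) → 67.1919
  f24: (p0, p8, p11) → 58.4058
  f25: (p0, p8, p5) → 69.5196
  f26: (p4, p14, p8) → 17.7699
  f27: (p4, p19, p8) → 16.6263
  f28: (p4, p19, p6) → 22.3292
  f29: (p4, p14, p12) → 26.6321
  f30: (p4, p6, p12) → 17.1404
Σ area = 1064.225

Check V−E+F: 17 − 45 + 30 = 2.
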